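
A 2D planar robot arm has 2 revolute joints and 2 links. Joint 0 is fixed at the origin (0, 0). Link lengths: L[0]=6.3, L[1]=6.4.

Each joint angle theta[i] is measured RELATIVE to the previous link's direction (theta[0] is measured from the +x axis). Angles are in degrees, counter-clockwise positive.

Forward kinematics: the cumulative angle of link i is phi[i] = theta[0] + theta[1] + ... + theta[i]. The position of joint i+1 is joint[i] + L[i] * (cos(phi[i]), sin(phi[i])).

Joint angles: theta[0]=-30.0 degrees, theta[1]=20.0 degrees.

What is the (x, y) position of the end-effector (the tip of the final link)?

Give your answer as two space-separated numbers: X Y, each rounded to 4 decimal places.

Answer: 11.7587 -4.2613

Derivation:
joint[0] = (0.0000, 0.0000)  (base)
link 0: phi[0] = -30 = -30 deg
  cos(-30 deg) = 0.8660, sin(-30 deg) = -0.5000
  joint[1] = (0.0000, 0.0000) + 6.3 * (0.8660, -0.5000) = (0.0000 + 5.4560, 0.0000 + -3.1500) = (5.4560, -3.1500)
link 1: phi[1] = -30 + 20 = -10 deg
  cos(-10 deg) = 0.9848, sin(-10 deg) = -0.1736
  joint[2] = (5.4560, -3.1500) + 6.4 * (0.9848, -0.1736) = (5.4560 + 6.3028, -3.1500 + -1.1113) = (11.7587, -4.2613)
End effector: (11.7587, -4.2613)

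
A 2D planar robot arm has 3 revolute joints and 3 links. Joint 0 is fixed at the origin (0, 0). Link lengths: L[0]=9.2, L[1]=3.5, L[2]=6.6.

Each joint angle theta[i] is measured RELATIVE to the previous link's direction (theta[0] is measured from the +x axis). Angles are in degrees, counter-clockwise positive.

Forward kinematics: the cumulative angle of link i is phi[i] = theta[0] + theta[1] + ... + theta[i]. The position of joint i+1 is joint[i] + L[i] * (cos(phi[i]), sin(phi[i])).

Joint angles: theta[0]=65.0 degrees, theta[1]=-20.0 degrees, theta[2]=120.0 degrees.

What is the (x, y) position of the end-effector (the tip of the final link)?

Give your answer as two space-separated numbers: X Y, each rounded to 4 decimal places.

joint[0] = (0.0000, 0.0000)  (base)
link 0: phi[0] = 65 = 65 deg
  cos(65 deg) = 0.4226, sin(65 deg) = 0.9063
  joint[1] = (0.0000, 0.0000) + 9.2 * (0.4226, 0.9063) = (0.0000 + 3.8881, 0.0000 + 8.3380) = (3.8881, 8.3380)
link 1: phi[1] = 65 + -20 = 45 deg
  cos(45 deg) = 0.7071, sin(45 deg) = 0.7071
  joint[2] = (3.8881, 8.3380) + 3.5 * (0.7071, 0.7071) = (3.8881 + 2.4749, 8.3380 + 2.4749) = (6.3630, 10.8129)
link 2: phi[2] = 65 + -20 + 120 = 165 deg
  cos(165 deg) = -0.9659, sin(165 deg) = 0.2588
  joint[3] = (6.3630, 10.8129) + 6.6 * (-0.9659, 0.2588) = (6.3630 + -6.3751, 10.8129 + 1.7082) = (-0.0121, 12.5211)
End effector: (-0.0121, 12.5211)

Answer: -0.0121 12.5211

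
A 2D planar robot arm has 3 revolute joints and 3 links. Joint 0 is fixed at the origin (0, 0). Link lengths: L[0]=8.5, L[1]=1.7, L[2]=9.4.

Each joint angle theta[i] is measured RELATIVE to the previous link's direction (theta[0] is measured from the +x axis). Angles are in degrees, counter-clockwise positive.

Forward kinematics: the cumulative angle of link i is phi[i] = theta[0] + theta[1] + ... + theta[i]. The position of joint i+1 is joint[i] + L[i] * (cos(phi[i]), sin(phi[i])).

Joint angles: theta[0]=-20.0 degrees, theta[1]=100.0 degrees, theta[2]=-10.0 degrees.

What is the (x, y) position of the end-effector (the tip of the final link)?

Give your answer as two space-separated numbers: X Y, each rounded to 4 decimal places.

joint[0] = (0.0000, 0.0000)  (base)
link 0: phi[0] = -20 = -20 deg
  cos(-20 deg) = 0.9397, sin(-20 deg) = -0.3420
  joint[1] = (0.0000, 0.0000) + 8.5 * (0.9397, -0.3420) = (0.0000 + 7.9874, 0.0000 + -2.9072) = (7.9874, -2.9072)
link 1: phi[1] = -20 + 100 = 80 deg
  cos(80 deg) = 0.1736, sin(80 deg) = 0.9848
  joint[2] = (7.9874, -2.9072) + 1.7 * (0.1736, 0.9848) = (7.9874 + 0.2952, -2.9072 + 1.6742) = (8.2826, -1.2330)
link 2: phi[2] = -20 + 100 + -10 = 70 deg
  cos(70 deg) = 0.3420, sin(70 deg) = 0.9397
  joint[3] = (8.2826, -1.2330) + 9.4 * (0.3420, 0.9397) = (8.2826 + 3.2150, -1.2330 + 8.8331) = (11.4976, 7.6001)
End effector: (11.4976, 7.6001)

Answer: 11.4976 7.6001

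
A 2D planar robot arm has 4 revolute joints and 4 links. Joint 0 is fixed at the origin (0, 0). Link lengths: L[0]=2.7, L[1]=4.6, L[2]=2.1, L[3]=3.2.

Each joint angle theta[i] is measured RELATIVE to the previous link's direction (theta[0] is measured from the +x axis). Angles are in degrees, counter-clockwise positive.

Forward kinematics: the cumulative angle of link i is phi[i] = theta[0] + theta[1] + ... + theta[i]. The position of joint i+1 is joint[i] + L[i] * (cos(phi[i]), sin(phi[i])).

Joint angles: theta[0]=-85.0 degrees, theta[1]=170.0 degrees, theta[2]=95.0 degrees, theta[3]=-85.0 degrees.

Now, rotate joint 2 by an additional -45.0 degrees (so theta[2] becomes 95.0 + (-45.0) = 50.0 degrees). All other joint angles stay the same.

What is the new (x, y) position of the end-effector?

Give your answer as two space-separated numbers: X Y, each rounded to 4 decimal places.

Answer: 1.2082 5.8290

Derivation:
joint[0] = (0.0000, 0.0000)  (base)
link 0: phi[0] = -85 = -85 deg
  cos(-85 deg) = 0.0872, sin(-85 deg) = -0.9962
  joint[1] = (0.0000, 0.0000) + 2.7 * (0.0872, -0.9962) = (0.0000 + 0.2353, 0.0000 + -2.6897) = (0.2353, -2.6897)
link 1: phi[1] = -85 + 170 = 85 deg
  cos(85 deg) = 0.0872, sin(85 deg) = 0.9962
  joint[2] = (0.2353, -2.6897) + 4.6 * (0.0872, 0.9962) = (0.2353 + 0.4009, -2.6897 + 4.5825) = (0.6362, 1.8928)
link 2: phi[2] = -85 + 170 + 50 = 135 deg
  cos(135 deg) = -0.7071, sin(135 deg) = 0.7071
  joint[3] = (0.6362, 1.8928) + 2.1 * (-0.7071, 0.7071) = (0.6362 + -1.4849, 1.8928 + 1.4849) = (-0.8487, 3.3777)
link 3: phi[3] = -85 + 170 + 50 + -85 = 50 deg
  cos(50 deg) = 0.6428, sin(50 deg) = 0.7660
  joint[4] = (-0.8487, 3.3777) + 3.2 * (0.6428, 0.7660) = (-0.8487 + 2.0569, 3.3777 + 2.4513) = (1.2082, 5.8290)
End effector: (1.2082, 5.8290)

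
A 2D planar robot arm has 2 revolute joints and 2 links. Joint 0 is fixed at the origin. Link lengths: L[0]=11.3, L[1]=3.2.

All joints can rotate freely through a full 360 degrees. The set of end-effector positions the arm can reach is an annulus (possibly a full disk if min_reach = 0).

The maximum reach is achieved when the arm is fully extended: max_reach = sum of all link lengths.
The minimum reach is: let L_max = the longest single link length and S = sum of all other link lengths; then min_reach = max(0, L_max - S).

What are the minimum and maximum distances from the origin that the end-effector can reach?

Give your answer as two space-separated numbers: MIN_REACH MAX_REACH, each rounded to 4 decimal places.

Link lengths: [11.3, 3.2]
max_reach = 11.3 + 3.2 = 14.5
L_max = max([11.3, 3.2]) = 11.3
S (sum of others) = 14.5 - 11.3 = 3.2
min_reach = max(0, 11.3 - 3.2) = max(0, 8.1) = 8.1

Answer: 8.1000 14.5000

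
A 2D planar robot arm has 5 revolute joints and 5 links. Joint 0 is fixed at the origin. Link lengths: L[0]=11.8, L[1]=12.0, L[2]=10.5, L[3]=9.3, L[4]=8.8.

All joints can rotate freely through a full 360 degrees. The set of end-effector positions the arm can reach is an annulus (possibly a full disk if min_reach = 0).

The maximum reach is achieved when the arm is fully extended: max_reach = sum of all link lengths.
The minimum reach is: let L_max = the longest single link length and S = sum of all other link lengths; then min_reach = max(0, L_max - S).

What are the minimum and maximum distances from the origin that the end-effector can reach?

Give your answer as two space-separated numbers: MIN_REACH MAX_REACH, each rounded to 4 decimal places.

Link lengths: [11.8, 12.0, 10.5, 9.3, 8.8]
max_reach = 11.8 + 12 + 10.5 + 9.3 + 8.8 = 52.4
L_max = max([11.8, 12.0, 10.5, 9.3, 8.8]) = 12
S (sum of others) = 52.4 - 12 = 40.4
min_reach = max(0, 12 - 40.4) = max(0, -28.4) = 0

Answer: 0.0000 52.4000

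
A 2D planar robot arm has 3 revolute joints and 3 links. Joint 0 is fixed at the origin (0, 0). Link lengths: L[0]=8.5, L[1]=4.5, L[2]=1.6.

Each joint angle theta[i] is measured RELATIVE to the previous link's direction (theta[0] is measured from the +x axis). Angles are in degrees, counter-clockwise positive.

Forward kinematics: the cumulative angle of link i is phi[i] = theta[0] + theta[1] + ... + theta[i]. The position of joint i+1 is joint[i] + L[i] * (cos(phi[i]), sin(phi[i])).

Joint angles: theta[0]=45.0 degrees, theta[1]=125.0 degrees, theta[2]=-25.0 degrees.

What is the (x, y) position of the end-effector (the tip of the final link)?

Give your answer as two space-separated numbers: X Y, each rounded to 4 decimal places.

joint[0] = (0.0000, 0.0000)  (base)
link 0: phi[0] = 45 = 45 deg
  cos(45 deg) = 0.7071, sin(45 deg) = 0.7071
  joint[1] = (0.0000, 0.0000) + 8.5 * (0.7071, 0.7071) = (0.0000 + 6.0104, 0.0000 + 6.0104) = (6.0104, 6.0104)
link 1: phi[1] = 45 + 125 = 170 deg
  cos(170 deg) = -0.9848, sin(170 deg) = 0.1736
  joint[2] = (6.0104, 6.0104) + 4.5 * (-0.9848, 0.1736) = (6.0104 + -4.4316, 6.0104 + 0.7814) = (1.5788, 6.7918)
link 2: phi[2] = 45 + 125 + -25 = 145 deg
  cos(145 deg) = -0.8192, sin(145 deg) = 0.5736
  joint[3] = (1.5788, 6.7918) + 1.6 * (-0.8192, 0.5736) = (1.5788 + -1.3106, 6.7918 + 0.9177) = (0.2681, 7.7095)
End effector: (0.2681, 7.7095)

Answer: 0.2681 7.7095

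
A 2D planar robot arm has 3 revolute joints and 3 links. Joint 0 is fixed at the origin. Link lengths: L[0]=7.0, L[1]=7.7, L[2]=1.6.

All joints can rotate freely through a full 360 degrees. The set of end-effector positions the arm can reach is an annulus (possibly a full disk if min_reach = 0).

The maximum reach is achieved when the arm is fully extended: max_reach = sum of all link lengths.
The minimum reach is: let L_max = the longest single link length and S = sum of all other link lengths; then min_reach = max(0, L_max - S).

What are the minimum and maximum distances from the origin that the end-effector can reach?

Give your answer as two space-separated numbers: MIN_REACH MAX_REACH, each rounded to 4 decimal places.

Link lengths: [7.0, 7.7, 1.6]
max_reach = 7 + 7.7 + 1.6 = 16.3
L_max = max([7.0, 7.7, 1.6]) = 7.7
S (sum of others) = 16.3 - 7.7 = 8.6
min_reach = max(0, 7.7 - 8.6) = max(0, -0.9) = 0

Answer: 0.0000 16.3000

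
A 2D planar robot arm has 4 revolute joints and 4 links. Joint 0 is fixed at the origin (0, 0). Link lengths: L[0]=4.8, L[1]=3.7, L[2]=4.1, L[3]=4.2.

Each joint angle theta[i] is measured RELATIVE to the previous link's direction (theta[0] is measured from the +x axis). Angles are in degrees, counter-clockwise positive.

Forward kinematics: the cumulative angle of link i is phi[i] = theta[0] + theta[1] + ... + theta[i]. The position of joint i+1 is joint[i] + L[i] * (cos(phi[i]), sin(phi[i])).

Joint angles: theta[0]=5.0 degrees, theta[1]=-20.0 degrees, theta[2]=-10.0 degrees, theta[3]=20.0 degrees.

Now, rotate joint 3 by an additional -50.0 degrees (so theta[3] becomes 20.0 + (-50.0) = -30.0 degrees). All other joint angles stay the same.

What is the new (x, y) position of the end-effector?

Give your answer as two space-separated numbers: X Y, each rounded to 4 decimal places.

Answer: 14.4805 -5.7125

Derivation:
joint[0] = (0.0000, 0.0000)  (base)
link 0: phi[0] = 5 = 5 deg
  cos(5 deg) = 0.9962, sin(5 deg) = 0.0872
  joint[1] = (0.0000, 0.0000) + 4.8 * (0.9962, 0.0872) = (0.0000 + 4.7817, 0.0000 + 0.4183) = (4.7817, 0.4183)
link 1: phi[1] = 5 + -20 = -15 deg
  cos(-15 deg) = 0.9659, sin(-15 deg) = -0.2588
  joint[2] = (4.7817, 0.4183) + 3.7 * (0.9659, -0.2588) = (4.7817 + 3.5739, 0.4183 + -0.9576) = (8.3557, -0.5393)
link 2: phi[2] = 5 + -20 + -10 = -25 deg
  cos(-25 deg) = 0.9063, sin(-25 deg) = -0.4226
  joint[3] = (8.3557, -0.5393) + 4.1 * (0.9063, -0.4226) = (8.3557 + 3.7159, -0.5393 + -1.7327) = (12.0715, -2.2720)
link 3: phi[3] = 5 + -20 + -10 + -30 = -55 deg
  cos(-55 deg) = 0.5736, sin(-55 deg) = -0.8192
  joint[4] = (12.0715, -2.2720) + 4.2 * (0.5736, -0.8192) = (12.0715 + 2.4090, -2.2720 + -3.4404) = (14.4805, -5.7125)
End effector: (14.4805, -5.7125)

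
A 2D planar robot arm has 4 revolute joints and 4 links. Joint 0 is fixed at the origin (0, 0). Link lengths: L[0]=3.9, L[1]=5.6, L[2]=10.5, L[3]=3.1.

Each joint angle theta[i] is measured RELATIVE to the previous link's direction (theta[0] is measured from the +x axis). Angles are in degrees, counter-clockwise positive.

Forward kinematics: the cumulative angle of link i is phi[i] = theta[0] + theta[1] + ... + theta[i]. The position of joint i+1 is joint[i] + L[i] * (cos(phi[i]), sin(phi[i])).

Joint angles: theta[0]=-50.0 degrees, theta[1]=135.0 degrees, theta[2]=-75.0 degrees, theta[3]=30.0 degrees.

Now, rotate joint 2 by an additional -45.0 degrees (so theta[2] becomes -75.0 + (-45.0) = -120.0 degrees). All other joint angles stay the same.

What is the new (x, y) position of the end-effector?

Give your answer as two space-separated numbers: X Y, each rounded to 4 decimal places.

joint[0] = (0.0000, 0.0000)  (base)
link 0: phi[0] = -50 = -50 deg
  cos(-50 deg) = 0.6428, sin(-50 deg) = -0.7660
  joint[1] = (0.0000, 0.0000) + 3.9 * (0.6428, -0.7660) = (0.0000 + 2.5069, 0.0000 + -2.9876) = (2.5069, -2.9876)
link 1: phi[1] = -50 + 135 = 85 deg
  cos(85 deg) = 0.0872, sin(85 deg) = 0.9962
  joint[2] = (2.5069, -2.9876) + 5.6 * (0.0872, 0.9962) = (2.5069 + 0.4881, -2.9876 + 5.5787) = (2.9949, 2.5911)
link 2: phi[2] = -50 + 135 + -120 = -35 deg
  cos(-35 deg) = 0.8192, sin(-35 deg) = -0.5736
  joint[3] = (2.9949, 2.5911) + 10.5 * (0.8192, -0.5736) = (2.9949 + 8.6011, 2.5911 + -6.0226) = (11.5960, -3.4314)
link 3: phi[3] = -50 + 135 + -120 + 30 = -5 deg
  cos(-5 deg) = 0.9962, sin(-5 deg) = -0.0872
  joint[4] = (11.5960, -3.4314) + 3.1 * (0.9962, -0.0872) = (11.5960 + 3.0882, -3.4314 + -0.2702) = (14.6842, -3.7016)
End effector: (14.6842, -3.7016)

Answer: 14.6842 -3.7016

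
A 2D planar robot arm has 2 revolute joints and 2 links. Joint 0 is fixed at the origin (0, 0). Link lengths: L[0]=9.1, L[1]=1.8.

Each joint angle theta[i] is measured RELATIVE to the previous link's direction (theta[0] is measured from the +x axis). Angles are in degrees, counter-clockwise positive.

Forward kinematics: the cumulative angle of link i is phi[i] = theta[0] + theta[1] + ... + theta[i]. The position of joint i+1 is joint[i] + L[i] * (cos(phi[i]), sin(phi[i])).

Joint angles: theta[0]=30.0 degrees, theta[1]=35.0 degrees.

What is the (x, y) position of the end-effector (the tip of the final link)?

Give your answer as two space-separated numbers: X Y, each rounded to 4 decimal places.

joint[0] = (0.0000, 0.0000)  (base)
link 0: phi[0] = 30 = 30 deg
  cos(30 deg) = 0.8660, sin(30 deg) = 0.5000
  joint[1] = (0.0000, 0.0000) + 9.1 * (0.8660, 0.5000) = (0.0000 + 7.8808, 0.0000 + 4.5500) = (7.8808, 4.5500)
link 1: phi[1] = 30 + 35 = 65 deg
  cos(65 deg) = 0.4226, sin(65 deg) = 0.9063
  joint[2] = (7.8808, 4.5500) + 1.8 * (0.4226, 0.9063) = (7.8808 + 0.7607, 4.5500 + 1.6314) = (8.6415, 6.1814)
End effector: (8.6415, 6.1814)

Answer: 8.6415 6.1814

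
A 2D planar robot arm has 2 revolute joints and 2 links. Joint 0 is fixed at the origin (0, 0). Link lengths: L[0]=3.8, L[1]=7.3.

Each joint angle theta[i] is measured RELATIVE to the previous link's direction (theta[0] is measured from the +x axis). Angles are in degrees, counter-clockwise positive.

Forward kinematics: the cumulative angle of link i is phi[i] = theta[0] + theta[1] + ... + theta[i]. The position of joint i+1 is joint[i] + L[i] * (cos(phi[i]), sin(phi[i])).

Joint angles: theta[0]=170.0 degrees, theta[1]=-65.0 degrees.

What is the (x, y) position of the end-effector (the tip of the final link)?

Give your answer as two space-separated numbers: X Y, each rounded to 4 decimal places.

Answer: -5.6316 7.7111

Derivation:
joint[0] = (0.0000, 0.0000)  (base)
link 0: phi[0] = 170 = 170 deg
  cos(170 deg) = -0.9848, sin(170 deg) = 0.1736
  joint[1] = (0.0000, 0.0000) + 3.8 * (-0.9848, 0.1736) = (0.0000 + -3.7423, 0.0000 + 0.6599) = (-3.7423, 0.6599)
link 1: phi[1] = 170 + -65 = 105 deg
  cos(105 deg) = -0.2588, sin(105 deg) = 0.9659
  joint[2] = (-3.7423, 0.6599) + 7.3 * (-0.2588, 0.9659) = (-3.7423 + -1.8894, 0.6599 + 7.0513) = (-5.6316, 7.7111)
End effector: (-5.6316, 7.7111)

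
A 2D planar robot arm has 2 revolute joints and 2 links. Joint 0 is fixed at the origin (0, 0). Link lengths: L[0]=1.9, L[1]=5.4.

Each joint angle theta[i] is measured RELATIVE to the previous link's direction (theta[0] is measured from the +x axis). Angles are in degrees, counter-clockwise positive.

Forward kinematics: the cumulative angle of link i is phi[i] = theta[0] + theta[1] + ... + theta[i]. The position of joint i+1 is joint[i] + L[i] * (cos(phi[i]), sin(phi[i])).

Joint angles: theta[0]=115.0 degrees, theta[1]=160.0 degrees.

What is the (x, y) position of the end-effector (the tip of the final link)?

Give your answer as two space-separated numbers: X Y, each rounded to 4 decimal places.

Answer: -0.3323 -3.6575

Derivation:
joint[0] = (0.0000, 0.0000)  (base)
link 0: phi[0] = 115 = 115 deg
  cos(115 deg) = -0.4226, sin(115 deg) = 0.9063
  joint[1] = (0.0000, 0.0000) + 1.9 * (-0.4226, 0.9063) = (0.0000 + -0.8030, 0.0000 + 1.7220) = (-0.8030, 1.7220)
link 1: phi[1] = 115 + 160 = 275 deg
  cos(275 deg) = 0.0872, sin(275 deg) = -0.9962
  joint[2] = (-0.8030, 1.7220) + 5.4 * (0.0872, -0.9962) = (-0.8030 + 0.4706, 1.7220 + -5.3795) = (-0.3323, -3.6575)
End effector: (-0.3323, -3.6575)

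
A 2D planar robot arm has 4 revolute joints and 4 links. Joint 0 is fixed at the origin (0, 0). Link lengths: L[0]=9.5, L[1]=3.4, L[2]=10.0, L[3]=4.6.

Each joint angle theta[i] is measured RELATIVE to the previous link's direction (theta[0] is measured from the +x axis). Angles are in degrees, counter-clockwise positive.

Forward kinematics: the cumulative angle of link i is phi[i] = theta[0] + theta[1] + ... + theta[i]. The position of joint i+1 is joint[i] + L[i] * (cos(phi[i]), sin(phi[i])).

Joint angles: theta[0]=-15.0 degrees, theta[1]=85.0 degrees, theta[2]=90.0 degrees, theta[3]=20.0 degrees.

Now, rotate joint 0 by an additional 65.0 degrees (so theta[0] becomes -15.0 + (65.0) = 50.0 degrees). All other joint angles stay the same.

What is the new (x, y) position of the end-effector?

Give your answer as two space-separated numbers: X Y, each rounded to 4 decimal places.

joint[0] = (0.0000, 0.0000)  (base)
link 0: phi[0] = 50 = 50 deg
  cos(50 deg) = 0.6428, sin(50 deg) = 0.7660
  joint[1] = (0.0000, 0.0000) + 9.5 * (0.6428, 0.7660) = (0.0000 + 6.1065, 0.0000 + 7.2774) = (6.1065, 7.2774)
link 1: phi[1] = 50 + 85 = 135 deg
  cos(135 deg) = -0.7071, sin(135 deg) = 0.7071
  joint[2] = (6.1065, 7.2774) + 3.4 * (-0.7071, 0.7071) = (6.1065 + -2.4042, 7.2774 + 2.4042) = (3.7023, 9.6816)
link 2: phi[2] = 50 + 85 + 90 = 225 deg
  cos(225 deg) = -0.7071, sin(225 deg) = -0.7071
  joint[3] = (3.7023, 9.6816) + 10 * (-0.7071, -0.7071) = (3.7023 + -7.0711, 9.6816 + -7.0711) = (-3.3687, 2.6105)
link 3: phi[3] = 50 + 85 + 90 + 20 = 245 deg
  cos(245 deg) = -0.4226, sin(245 deg) = -0.9063
  joint[4] = (-3.3687, 2.6105) + 4.6 * (-0.4226, -0.9063) = (-3.3687 + -1.9440, 2.6105 + -4.1690) = (-5.3128, -1.5585)
End effector: (-5.3128, -1.5585)

Answer: -5.3128 -1.5585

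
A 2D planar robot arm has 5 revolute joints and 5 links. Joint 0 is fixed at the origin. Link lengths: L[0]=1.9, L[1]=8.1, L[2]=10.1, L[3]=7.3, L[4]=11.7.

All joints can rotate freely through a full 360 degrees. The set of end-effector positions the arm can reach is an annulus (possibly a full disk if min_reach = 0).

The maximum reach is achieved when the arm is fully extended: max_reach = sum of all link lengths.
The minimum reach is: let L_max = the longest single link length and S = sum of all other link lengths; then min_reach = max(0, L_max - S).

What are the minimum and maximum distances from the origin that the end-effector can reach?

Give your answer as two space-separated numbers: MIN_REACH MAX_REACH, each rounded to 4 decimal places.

Link lengths: [1.9, 8.1, 10.1, 7.3, 11.7]
max_reach = 1.9 + 8.1 + 10.1 + 7.3 + 11.7 = 39.1
L_max = max([1.9, 8.1, 10.1, 7.3, 11.7]) = 11.7
S (sum of others) = 39.1 - 11.7 = 27.4
min_reach = max(0, 11.7 - 27.4) = max(0, -15.7) = 0

Answer: 0.0000 39.1000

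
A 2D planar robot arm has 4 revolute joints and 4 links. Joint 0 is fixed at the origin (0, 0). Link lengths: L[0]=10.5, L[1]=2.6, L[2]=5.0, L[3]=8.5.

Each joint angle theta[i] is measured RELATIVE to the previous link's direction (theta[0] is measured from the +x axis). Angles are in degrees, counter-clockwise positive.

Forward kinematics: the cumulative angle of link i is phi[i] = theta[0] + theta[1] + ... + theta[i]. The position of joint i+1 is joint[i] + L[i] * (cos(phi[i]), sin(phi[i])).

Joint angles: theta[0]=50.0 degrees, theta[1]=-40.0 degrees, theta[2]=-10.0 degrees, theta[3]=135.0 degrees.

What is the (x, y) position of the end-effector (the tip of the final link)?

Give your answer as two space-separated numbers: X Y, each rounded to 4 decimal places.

joint[0] = (0.0000, 0.0000)  (base)
link 0: phi[0] = 50 = 50 deg
  cos(50 deg) = 0.6428, sin(50 deg) = 0.7660
  joint[1] = (0.0000, 0.0000) + 10.5 * (0.6428, 0.7660) = (0.0000 + 6.7493, 0.0000 + 8.0435) = (6.7493, 8.0435)
link 1: phi[1] = 50 + -40 = 10 deg
  cos(10 deg) = 0.9848, sin(10 deg) = 0.1736
  joint[2] = (6.7493, 8.0435) + 2.6 * (0.9848, 0.1736) = (6.7493 + 2.5605, 8.0435 + 0.4515) = (9.3098, 8.4950)
link 2: phi[2] = 50 + -40 + -10 = 0 deg
  cos(0 deg) = 1.0000, sin(0 deg) = 0.0000
  joint[3] = (9.3098, 8.4950) + 5 * (1.0000, 0.0000) = (9.3098 + 5.0000, 8.4950 + 0.0000) = (14.3098, 8.4950)
link 3: phi[3] = 50 + -40 + -10 + 135 = 135 deg
  cos(135 deg) = -0.7071, sin(135 deg) = 0.7071
  joint[4] = (14.3098, 8.4950) + 8.5 * (-0.7071, 0.7071) = (14.3098 + -6.0104, 8.4950 + 6.0104) = (8.2994, 14.5054)
End effector: (8.2994, 14.5054)

Answer: 8.2994 14.5054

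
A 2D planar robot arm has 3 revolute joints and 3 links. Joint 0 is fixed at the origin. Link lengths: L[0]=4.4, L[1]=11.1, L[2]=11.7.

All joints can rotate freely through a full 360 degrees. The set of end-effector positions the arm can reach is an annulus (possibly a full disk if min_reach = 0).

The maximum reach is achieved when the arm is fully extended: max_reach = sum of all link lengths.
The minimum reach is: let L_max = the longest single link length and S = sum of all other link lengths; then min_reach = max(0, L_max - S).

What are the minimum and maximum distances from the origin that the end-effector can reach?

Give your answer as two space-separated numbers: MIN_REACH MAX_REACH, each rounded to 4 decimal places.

Link lengths: [4.4, 11.1, 11.7]
max_reach = 4.4 + 11.1 + 11.7 = 27.2
L_max = max([4.4, 11.1, 11.7]) = 11.7
S (sum of others) = 27.2 - 11.7 = 15.5
min_reach = max(0, 11.7 - 15.5) = max(0, -3.8) = 0

Answer: 0.0000 27.2000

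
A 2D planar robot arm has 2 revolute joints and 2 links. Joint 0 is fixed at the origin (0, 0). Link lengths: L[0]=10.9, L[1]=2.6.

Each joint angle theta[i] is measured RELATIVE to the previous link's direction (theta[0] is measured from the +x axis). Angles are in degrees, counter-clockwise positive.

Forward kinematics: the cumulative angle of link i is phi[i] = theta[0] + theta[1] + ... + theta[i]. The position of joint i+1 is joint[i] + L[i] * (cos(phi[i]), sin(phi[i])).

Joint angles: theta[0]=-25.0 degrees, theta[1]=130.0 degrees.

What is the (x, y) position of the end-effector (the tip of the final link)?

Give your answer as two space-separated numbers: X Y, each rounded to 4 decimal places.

Answer: 9.2058 -2.0951

Derivation:
joint[0] = (0.0000, 0.0000)  (base)
link 0: phi[0] = -25 = -25 deg
  cos(-25 deg) = 0.9063, sin(-25 deg) = -0.4226
  joint[1] = (0.0000, 0.0000) + 10.9 * (0.9063, -0.4226) = (0.0000 + 9.8788, 0.0000 + -4.6065) = (9.8788, -4.6065)
link 1: phi[1] = -25 + 130 = 105 deg
  cos(105 deg) = -0.2588, sin(105 deg) = 0.9659
  joint[2] = (9.8788, -4.6065) + 2.6 * (-0.2588, 0.9659) = (9.8788 + -0.6729, -4.6065 + 2.5114) = (9.2058, -2.0951)
End effector: (9.2058, -2.0951)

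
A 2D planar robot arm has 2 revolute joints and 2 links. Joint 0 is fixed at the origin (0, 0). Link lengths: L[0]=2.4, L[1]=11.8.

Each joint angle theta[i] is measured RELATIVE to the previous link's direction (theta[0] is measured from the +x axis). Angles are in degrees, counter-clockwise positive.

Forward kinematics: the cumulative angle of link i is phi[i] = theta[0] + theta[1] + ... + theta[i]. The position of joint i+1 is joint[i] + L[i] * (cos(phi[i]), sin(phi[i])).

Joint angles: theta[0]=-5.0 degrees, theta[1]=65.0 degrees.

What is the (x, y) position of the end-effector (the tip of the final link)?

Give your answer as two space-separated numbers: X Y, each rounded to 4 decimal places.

joint[0] = (0.0000, 0.0000)  (base)
link 0: phi[0] = -5 = -5 deg
  cos(-5 deg) = 0.9962, sin(-5 deg) = -0.0872
  joint[1] = (0.0000, 0.0000) + 2.4 * (0.9962, -0.0872) = (0.0000 + 2.3909, 0.0000 + -0.2092) = (2.3909, -0.2092)
link 1: phi[1] = -5 + 65 = 60 deg
  cos(60 deg) = 0.5000, sin(60 deg) = 0.8660
  joint[2] = (2.3909, -0.2092) + 11.8 * (0.5000, 0.8660) = (2.3909 + 5.9000, -0.2092 + 10.2191) = (8.2909, 10.0099)
End effector: (8.2909, 10.0099)

Answer: 8.2909 10.0099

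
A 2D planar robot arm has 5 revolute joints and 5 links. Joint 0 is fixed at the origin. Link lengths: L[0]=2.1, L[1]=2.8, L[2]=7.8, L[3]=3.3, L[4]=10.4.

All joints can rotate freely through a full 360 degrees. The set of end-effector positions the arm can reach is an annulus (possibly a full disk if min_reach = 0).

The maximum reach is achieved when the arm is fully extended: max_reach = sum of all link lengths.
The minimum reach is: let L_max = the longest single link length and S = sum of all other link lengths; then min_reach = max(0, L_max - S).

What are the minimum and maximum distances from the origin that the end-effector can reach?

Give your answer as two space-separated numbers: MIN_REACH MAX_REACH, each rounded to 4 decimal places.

Answer: 0.0000 26.4000

Derivation:
Link lengths: [2.1, 2.8, 7.8, 3.3, 10.4]
max_reach = 2.1 + 2.8 + 7.8 + 3.3 + 10.4 = 26.4
L_max = max([2.1, 2.8, 7.8, 3.3, 10.4]) = 10.4
S (sum of others) = 26.4 - 10.4 = 16
min_reach = max(0, 10.4 - 16) = max(0, -5.6) = 0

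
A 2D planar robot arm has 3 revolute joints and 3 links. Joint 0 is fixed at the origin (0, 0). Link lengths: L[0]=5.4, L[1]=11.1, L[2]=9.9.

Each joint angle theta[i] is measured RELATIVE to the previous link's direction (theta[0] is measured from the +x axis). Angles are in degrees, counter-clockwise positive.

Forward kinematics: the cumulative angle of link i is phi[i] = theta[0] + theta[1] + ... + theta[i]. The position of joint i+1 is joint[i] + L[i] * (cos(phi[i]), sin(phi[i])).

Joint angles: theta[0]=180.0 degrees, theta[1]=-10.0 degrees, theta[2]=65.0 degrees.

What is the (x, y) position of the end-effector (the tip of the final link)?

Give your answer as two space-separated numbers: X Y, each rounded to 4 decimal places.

joint[0] = (0.0000, 0.0000)  (base)
link 0: phi[0] = 180 = 180 deg
  cos(180 deg) = -1.0000, sin(180 deg) = 0.0000
  joint[1] = (0.0000, 0.0000) + 5.4 * (-1.0000, 0.0000) = (0.0000 + -5.4000, 0.0000 + 0.0000) = (-5.4000, 0.0000)
link 1: phi[1] = 180 + -10 = 170 deg
  cos(170 deg) = -0.9848, sin(170 deg) = 0.1736
  joint[2] = (-5.4000, 0.0000) + 11.1 * (-0.9848, 0.1736) = (-5.4000 + -10.9314, 0.0000 + 1.9275) = (-16.3314, 1.9275)
link 2: phi[2] = 180 + -10 + 65 = 235 deg
  cos(235 deg) = -0.5736, sin(235 deg) = -0.8192
  joint[3] = (-16.3314, 1.9275) + 9.9 * (-0.5736, -0.8192) = (-16.3314 + -5.6784, 1.9275 + -8.1096) = (-22.0098, -6.1821)
End effector: (-22.0098, -6.1821)

Answer: -22.0098 -6.1821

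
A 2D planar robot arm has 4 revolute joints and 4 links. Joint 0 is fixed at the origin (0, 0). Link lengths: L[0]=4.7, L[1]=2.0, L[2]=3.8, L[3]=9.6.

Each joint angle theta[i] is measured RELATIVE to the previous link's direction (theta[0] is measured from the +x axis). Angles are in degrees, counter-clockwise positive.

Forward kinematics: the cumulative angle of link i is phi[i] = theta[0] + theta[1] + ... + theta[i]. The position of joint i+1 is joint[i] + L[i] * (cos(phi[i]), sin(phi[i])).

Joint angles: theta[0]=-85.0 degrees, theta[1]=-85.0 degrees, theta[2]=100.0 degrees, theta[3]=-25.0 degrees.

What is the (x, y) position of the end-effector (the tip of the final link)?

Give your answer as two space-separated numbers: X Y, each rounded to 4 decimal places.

Answer: -1.0970 -18.1637

Derivation:
joint[0] = (0.0000, 0.0000)  (base)
link 0: phi[0] = -85 = -85 deg
  cos(-85 deg) = 0.0872, sin(-85 deg) = -0.9962
  joint[1] = (0.0000, 0.0000) + 4.7 * (0.0872, -0.9962) = (0.0000 + 0.4096, 0.0000 + -4.6821) = (0.4096, -4.6821)
link 1: phi[1] = -85 + -85 = -170 deg
  cos(-170 deg) = -0.9848, sin(-170 deg) = -0.1736
  joint[2] = (0.4096, -4.6821) + 2 * (-0.9848, -0.1736) = (0.4096 + -1.9696, -4.6821 + -0.3473) = (-1.5600, -5.0294)
link 2: phi[2] = -85 + -85 + 100 = -70 deg
  cos(-70 deg) = 0.3420, sin(-70 deg) = -0.9397
  joint[3] = (-1.5600, -5.0294) + 3.8 * (0.3420, -0.9397) = (-1.5600 + 1.2997, -5.0294 + -3.5708) = (-0.2603, -8.6002)
link 3: phi[3] = -85 + -85 + 100 + -25 = -95 deg
  cos(-95 deg) = -0.0872, sin(-95 deg) = -0.9962
  joint[4] = (-0.2603, -8.6002) + 9.6 * (-0.0872, -0.9962) = (-0.2603 + -0.8367, -8.6002 + -9.5635) = (-1.0970, -18.1637)
End effector: (-1.0970, -18.1637)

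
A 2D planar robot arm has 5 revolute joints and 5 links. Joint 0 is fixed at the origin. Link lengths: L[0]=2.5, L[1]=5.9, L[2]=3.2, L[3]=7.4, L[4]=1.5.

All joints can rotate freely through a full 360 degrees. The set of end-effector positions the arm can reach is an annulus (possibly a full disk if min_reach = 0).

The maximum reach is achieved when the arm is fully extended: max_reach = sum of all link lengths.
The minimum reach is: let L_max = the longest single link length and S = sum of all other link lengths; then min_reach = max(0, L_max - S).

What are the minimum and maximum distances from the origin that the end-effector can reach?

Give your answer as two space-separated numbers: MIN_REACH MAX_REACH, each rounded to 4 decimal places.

Link lengths: [2.5, 5.9, 3.2, 7.4, 1.5]
max_reach = 2.5 + 5.9 + 3.2 + 7.4 + 1.5 = 20.5
L_max = max([2.5, 5.9, 3.2, 7.4, 1.5]) = 7.4
S (sum of others) = 20.5 - 7.4 = 13.1
min_reach = max(0, 7.4 - 13.1) = max(0, -5.7) = 0

Answer: 0.0000 20.5000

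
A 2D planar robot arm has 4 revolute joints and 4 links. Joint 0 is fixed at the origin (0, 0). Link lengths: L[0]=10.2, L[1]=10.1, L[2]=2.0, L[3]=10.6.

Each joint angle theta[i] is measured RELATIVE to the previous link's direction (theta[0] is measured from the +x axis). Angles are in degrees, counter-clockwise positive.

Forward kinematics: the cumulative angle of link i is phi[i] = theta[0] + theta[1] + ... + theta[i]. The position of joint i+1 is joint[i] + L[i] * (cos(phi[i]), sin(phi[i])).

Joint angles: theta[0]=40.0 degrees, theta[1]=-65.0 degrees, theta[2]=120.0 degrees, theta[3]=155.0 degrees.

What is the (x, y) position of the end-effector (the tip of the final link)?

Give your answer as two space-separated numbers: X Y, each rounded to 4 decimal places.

Answer: 13.1676 -5.6804

Derivation:
joint[0] = (0.0000, 0.0000)  (base)
link 0: phi[0] = 40 = 40 deg
  cos(40 deg) = 0.7660, sin(40 deg) = 0.6428
  joint[1] = (0.0000, 0.0000) + 10.2 * (0.7660, 0.6428) = (0.0000 + 7.8137, 0.0000 + 6.5564) = (7.8137, 6.5564)
link 1: phi[1] = 40 + -65 = -25 deg
  cos(-25 deg) = 0.9063, sin(-25 deg) = -0.4226
  joint[2] = (7.8137, 6.5564) + 10.1 * (0.9063, -0.4226) = (7.8137 + 9.1537, 6.5564 + -4.2684) = (16.9674, 2.2880)
link 2: phi[2] = 40 + -65 + 120 = 95 deg
  cos(95 deg) = -0.0872, sin(95 deg) = 0.9962
  joint[3] = (16.9674, 2.2880) + 2 * (-0.0872, 0.9962) = (16.9674 + -0.1743, 2.2880 + 1.9924) = (16.7931, 4.2804)
link 3: phi[3] = 40 + -65 + 120 + 155 = 250 deg
  cos(250 deg) = -0.3420, sin(250 deg) = -0.9397
  joint[4] = (16.7931, 4.2804) + 10.6 * (-0.3420, -0.9397) = (16.7931 + -3.6254, 4.2804 + -9.9607) = (13.1676, -5.6804)
End effector: (13.1676, -5.6804)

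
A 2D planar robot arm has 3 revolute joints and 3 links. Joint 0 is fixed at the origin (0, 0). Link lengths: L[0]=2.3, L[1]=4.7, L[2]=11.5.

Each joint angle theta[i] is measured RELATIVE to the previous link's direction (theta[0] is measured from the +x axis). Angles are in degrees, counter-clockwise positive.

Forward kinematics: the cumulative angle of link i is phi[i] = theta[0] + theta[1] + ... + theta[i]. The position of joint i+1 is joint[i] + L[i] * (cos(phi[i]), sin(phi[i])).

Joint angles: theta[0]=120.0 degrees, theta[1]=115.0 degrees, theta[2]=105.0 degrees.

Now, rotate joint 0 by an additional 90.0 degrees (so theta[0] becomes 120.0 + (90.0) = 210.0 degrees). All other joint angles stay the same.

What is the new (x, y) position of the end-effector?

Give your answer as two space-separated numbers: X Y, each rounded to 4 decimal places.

joint[0] = (0.0000, 0.0000)  (base)
link 0: phi[0] = 210 = 210 deg
  cos(210 deg) = -0.8660, sin(210 deg) = -0.5000
  joint[1] = (0.0000, 0.0000) + 2.3 * (-0.8660, -0.5000) = (0.0000 + -1.9919, 0.0000 + -1.1500) = (-1.9919, -1.1500)
link 1: phi[1] = 210 + 115 = 325 deg
  cos(325 deg) = 0.8192, sin(325 deg) = -0.5736
  joint[2] = (-1.9919, -1.1500) + 4.7 * (0.8192, -0.5736) = (-1.9919 + 3.8500, -1.1500 + -2.6958) = (1.8582, -3.8458)
link 2: phi[2] = 210 + 115 + 105 = 430 deg
  cos(430 deg) = 0.3420, sin(430 deg) = 0.9397
  joint[3] = (1.8582, -3.8458) + 11.5 * (0.3420, 0.9397) = (1.8582 + 3.9332, -3.8458 + 10.8065) = (5.7914, 6.9607)
End effector: (5.7914, 6.9607)

Answer: 5.7914 6.9607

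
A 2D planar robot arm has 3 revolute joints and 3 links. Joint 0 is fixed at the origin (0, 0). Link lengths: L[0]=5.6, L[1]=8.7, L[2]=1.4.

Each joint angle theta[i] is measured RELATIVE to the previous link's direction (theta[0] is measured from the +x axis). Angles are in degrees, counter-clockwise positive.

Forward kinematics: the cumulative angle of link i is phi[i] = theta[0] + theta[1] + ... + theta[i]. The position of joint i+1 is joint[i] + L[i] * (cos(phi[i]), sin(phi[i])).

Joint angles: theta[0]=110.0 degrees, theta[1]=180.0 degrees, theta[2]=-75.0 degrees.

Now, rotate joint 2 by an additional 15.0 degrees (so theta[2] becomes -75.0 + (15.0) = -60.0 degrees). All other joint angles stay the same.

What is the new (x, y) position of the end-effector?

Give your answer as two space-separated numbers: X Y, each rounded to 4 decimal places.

Answer: 0.1604 -3.9855

Derivation:
joint[0] = (0.0000, 0.0000)  (base)
link 0: phi[0] = 110 = 110 deg
  cos(110 deg) = -0.3420, sin(110 deg) = 0.9397
  joint[1] = (0.0000, 0.0000) + 5.6 * (-0.3420, 0.9397) = (0.0000 + -1.9153, 0.0000 + 5.2623) = (-1.9153, 5.2623)
link 1: phi[1] = 110 + 180 = 290 deg
  cos(290 deg) = 0.3420, sin(290 deg) = -0.9397
  joint[2] = (-1.9153, 5.2623) + 8.7 * (0.3420, -0.9397) = (-1.9153 + 2.9756, 5.2623 + -8.1753) = (1.0603, -2.9130)
link 2: phi[2] = 110 + 180 + -60 = 230 deg
  cos(230 deg) = -0.6428, sin(230 deg) = -0.7660
  joint[3] = (1.0603, -2.9130) + 1.4 * (-0.6428, -0.7660) = (1.0603 + -0.8999, -2.9130 + -1.0725) = (0.1604, -3.9855)
End effector: (0.1604, -3.9855)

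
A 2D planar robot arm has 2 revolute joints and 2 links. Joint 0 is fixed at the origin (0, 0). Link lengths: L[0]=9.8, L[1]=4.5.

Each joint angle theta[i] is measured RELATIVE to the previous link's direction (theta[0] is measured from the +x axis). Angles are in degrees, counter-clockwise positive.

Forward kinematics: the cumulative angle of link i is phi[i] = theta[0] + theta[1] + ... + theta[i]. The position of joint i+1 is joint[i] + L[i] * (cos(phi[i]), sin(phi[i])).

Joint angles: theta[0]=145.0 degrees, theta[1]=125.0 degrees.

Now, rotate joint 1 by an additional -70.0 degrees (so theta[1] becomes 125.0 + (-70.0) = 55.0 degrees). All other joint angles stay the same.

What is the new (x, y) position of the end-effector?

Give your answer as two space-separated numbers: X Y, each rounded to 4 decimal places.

joint[0] = (0.0000, 0.0000)  (base)
link 0: phi[0] = 145 = 145 deg
  cos(145 deg) = -0.8192, sin(145 deg) = 0.5736
  joint[1] = (0.0000, 0.0000) + 9.8 * (-0.8192, 0.5736) = (0.0000 + -8.0277, 0.0000 + 5.6210) = (-8.0277, 5.6210)
link 1: phi[1] = 145 + 55 = 200 deg
  cos(200 deg) = -0.9397, sin(200 deg) = -0.3420
  joint[2] = (-8.0277, 5.6210) + 4.5 * (-0.9397, -0.3420) = (-8.0277 + -4.2286, 5.6210 + -1.5391) = (-12.2563, 4.0820)
End effector: (-12.2563, 4.0820)

Answer: -12.2563 4.0820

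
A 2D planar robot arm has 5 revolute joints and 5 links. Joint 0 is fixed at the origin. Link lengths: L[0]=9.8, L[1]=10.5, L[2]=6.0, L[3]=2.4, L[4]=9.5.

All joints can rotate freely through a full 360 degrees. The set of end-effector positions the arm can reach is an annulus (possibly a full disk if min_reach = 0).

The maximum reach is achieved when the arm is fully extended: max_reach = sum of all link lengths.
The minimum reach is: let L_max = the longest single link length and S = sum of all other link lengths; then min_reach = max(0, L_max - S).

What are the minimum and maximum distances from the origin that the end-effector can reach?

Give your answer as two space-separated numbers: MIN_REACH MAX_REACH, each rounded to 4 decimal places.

Link lengths: [9.8, 10.5, 6.0, 2.4, 9.5]
max_reach = 9.8 + 10.5 + 6 + 2.4 + 9.5 = 38.2
L_max = max([9.8, 10.5, 6.0, 2.4, 9.5]) = 10.5
S (sum of others) = 38.2 - 10.5 = 27.7
min_reach = max(0, 10.5 - 27.7) = max(0, -17.2) = 0

Answer: 0.0000 38.2000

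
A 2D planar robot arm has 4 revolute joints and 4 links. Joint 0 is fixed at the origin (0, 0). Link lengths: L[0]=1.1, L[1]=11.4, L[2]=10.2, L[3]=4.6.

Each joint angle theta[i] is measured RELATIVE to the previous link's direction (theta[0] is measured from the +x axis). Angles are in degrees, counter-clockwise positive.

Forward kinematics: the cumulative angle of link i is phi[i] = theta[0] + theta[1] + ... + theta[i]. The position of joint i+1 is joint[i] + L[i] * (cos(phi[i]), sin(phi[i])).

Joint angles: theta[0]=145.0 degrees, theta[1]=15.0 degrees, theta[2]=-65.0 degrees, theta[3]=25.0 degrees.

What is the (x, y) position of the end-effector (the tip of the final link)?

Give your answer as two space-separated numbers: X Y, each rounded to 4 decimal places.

joint[0] = (0.0000, 0.0000)  (base)
link 0: phi[0] = 145 = 145 deg
  cos(145 deg) = -0.8192, sin(145 deg) = 0.5736
  joint[1] = (0.0000, 0.0000) + 1.1 * (-0.8192, 0.5736) = (0.0000 + -0.9011, 0.0000 + 0.6309) = (-0.9011, 0.6309)
link 1: phi[1] = 145 + 15 = 160 deg
  cos(160 deg) = -0.9397, sin(160 deg) = 0.3420
  joint[2] = (-0.9011, 0.6309) + 11.4 * (-0.9397, 0.3420) = (-0.9011 + -10.7125, 0.6309 + 3.8990) = (-11.6136, 4.5300)
link 2: phi[2] = 145 + 15 + -65 = 95 deg
  cos(95 deg) = -0.0872, sin(95 deg) = 0.9962
  joint[3] = (-11.6136, 4.5300) + 10.2 * (-0.0872, 0.9962) = (-11.6136 + -0.8890, 4.5300 + 10.1612) = (-12.5026, 14.6911)
link 3: phi[3] = 145 + 15 + -65 + 25 = 120 deg
  cos(120 deg) = -0.5000, sin(120 deg) = 0.8660
  joint[4] = (-12.5026, 14.6911) + 4.6 * (-0.5000, 0.8660) = (-12.5026 + -2.3000, 14.6911 + 3.9837) = (-14.8026, 18.6749)
End effector: (-14.8026, 18.6749)

Answer: -14.8026 18.6749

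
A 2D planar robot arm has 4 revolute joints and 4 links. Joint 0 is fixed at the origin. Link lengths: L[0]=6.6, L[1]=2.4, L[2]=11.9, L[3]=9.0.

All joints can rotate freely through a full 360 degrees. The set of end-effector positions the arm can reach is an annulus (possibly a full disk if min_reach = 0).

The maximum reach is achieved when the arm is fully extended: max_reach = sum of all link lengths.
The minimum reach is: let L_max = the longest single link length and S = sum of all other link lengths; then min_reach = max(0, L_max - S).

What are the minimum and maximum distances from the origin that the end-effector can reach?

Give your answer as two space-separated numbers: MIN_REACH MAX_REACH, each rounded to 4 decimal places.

Link lengths: [6.6, 2.4, 11.9, 9.0]
max_reach = 6.6 + 2.4 + 11.9 + 9 = 29.9
L_max = max([6.6, 2.4, 11.9, 9.0]) = 11.9
S (sum of others) = 29.9 - 11.9 = 18
min_reach = max(0, 11.9 - 18) = max(0, -6.1) = 0

Answer: 0.0000 29.9000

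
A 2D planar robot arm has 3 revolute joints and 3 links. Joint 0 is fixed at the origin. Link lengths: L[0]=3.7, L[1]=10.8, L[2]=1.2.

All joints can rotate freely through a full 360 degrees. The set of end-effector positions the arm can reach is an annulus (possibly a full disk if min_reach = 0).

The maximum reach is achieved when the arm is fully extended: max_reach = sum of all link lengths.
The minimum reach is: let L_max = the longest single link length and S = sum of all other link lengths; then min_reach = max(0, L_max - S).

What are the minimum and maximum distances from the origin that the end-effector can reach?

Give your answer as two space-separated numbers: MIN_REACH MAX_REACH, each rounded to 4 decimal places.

Link lengths: [3.7, 10.8, 1.2]
max_reach = 3.7 + 10.8 + 1.2 = 15.7
L_max = max([3.7, 10.8, 1.2]) = 10.8
S (sum of others) = 15.7 - 10.8 = 4.9
min_reach = max(0, 10.8 - 4.9) = max(0, 5.9) = 5.9

Answer: 5.9000 15.7000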